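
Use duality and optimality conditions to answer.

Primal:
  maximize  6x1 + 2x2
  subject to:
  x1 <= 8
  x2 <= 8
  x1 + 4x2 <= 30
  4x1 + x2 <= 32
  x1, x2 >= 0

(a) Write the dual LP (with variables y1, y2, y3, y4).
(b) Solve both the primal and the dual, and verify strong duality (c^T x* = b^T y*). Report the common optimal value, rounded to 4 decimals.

The standard primal-dual pair for 'max c^T x s.t. A x <= b, x >= 0' is:
  Dual:  min b^T y  s.t.  A^T y >= c,  y >= 0.

So the dual LP is:
  minimize  8y1 + 8y2 + 30y3 + 32y4
  subject to:
    y1 + y3 + 4y4 >= 6
    y2 + 4y3 + y4 >= 2
    y1, y2, y3, y4 >= 0

Solving the primal: x* = (6.5333, 5.8667).
  primal value c^T x* = 50.9333.
Solving the dual: y* = (0, 0, 0.1333, 1.4667).
  dual value b^T y* = 50.9333.
Strong duality: c^T x* = b^T y*. Confirmed.

50.9333


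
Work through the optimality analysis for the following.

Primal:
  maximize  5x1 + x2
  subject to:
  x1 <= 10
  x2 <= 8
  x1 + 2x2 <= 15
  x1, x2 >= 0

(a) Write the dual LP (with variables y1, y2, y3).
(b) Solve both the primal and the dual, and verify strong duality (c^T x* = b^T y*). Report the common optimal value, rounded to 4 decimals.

The standard primal-dual pair for 'max c^T x s.t. A x <= b, x >= 0' is:
  Dual:  min b^T y  s.t.  A^T y >= c,  y >= 0.

So the dual LP is:
  minimize  10y1 + 8y2 + 15y3
  subject to:
    y1 + y3 >= 5
    y2 + 2y3 >= 1
    y1, y2, y3 >= 0

Solving the primal: x* = (10, 2.5).
  primal value c^T x* = 52.5.
Solving the dual: y* = (4.5, 0, 0.5).
  dual value b^T y* = 52.5.
Strong duality: c^T x* = b^T y*. Confirmed.

52.5


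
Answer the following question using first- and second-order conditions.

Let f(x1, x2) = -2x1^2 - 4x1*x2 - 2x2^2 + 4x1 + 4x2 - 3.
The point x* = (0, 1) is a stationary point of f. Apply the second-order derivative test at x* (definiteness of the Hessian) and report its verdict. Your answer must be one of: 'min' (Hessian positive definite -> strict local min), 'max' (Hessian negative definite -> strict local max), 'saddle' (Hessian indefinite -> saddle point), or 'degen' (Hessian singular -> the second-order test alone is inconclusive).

Compute the Hessian H = grad^2 f:
  H = [[-4, -4], [-4, -4]]
Verify stationarity: grad f(x*) = H x* + g = (0, 0).
Eigenvalues of H: -8, 0.
H has a zero eigenvalue (singular; negative semidefinite but not definite), so H is neither positive definite, negative definite, nor indefinite. The second-order test alone is inconclusive -> degen.
(Indeed, f is constant along the null direction of H through x*, so x* is not a strict local extremum.)

degen


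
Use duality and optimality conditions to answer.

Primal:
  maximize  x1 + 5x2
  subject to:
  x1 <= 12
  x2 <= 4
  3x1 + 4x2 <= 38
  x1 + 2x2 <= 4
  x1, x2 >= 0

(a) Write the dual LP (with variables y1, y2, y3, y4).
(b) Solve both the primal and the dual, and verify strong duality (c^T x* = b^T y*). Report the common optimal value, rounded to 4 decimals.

The standard primal-dual pair for 'max c^T x s.t. A x <= b, x >= 0' is:
  Dual:  min b^T y  s.t.  A^T y >= c,  y >= 0.

So the dual LP is:
  minimize  12y1 + 4y2 + 38y3 + 4y4
  subject to:
    y1 + 3y3 + y4 >= 1
    y2 + 4y3 + 2y4 >= 5
    y1, y2, y3, y4 >= 0

Solving the primal: x* = (0, 2).
  primal value c^T x* = 10.
Solving the dual: y* = (0, 0, 0, 2.5).
  dual value b^T y* = 10.
Strong duality: c^T x* = b^T y*. Confirmed.

10


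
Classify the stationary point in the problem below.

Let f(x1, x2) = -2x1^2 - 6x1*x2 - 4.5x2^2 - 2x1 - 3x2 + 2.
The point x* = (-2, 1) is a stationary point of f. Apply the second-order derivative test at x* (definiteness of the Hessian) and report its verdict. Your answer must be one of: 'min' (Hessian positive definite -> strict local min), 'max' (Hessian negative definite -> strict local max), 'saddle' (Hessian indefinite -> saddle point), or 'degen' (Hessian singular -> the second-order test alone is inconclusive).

Compute the Hessian H = grad^2 f:
  H = [[-4, -6], [-6, -9]]
Verify stationarity: grad f(x*) = H x* + g = (0, 0).
Eigenvalues of H: -13, 0.
H has a zero eigenvalue (singular; negative semidefinite but not definite), so H is neither positive definite, negative definite, nor indefinite. The second-order test alone is inconclusive -> degen.
(Indeed, f is constant along the null direction of H through x*, so x* is not a strict local extremum.)

degen


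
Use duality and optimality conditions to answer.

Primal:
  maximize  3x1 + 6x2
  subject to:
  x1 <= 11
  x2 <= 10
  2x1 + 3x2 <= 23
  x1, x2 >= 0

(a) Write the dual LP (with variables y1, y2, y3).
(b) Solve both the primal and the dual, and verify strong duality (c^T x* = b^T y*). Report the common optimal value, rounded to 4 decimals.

The standard primal-dual pair for 'max c^T x s.t. A x <= b, x >= 0' is:
  Dual:  min b^T y  s.t.  A^T y >= c,  y >= 0.

So the dual LP is:
  minimize  11y1 + 10y2 + 23y3
  subject to:
    y1 + 2y3 >= 3
    y2 + 3y3 >= 6
    y1, y2, y3 >= 0

Solving the primal: x* = (0, 7.6667).
  primal value c^T x* = 46.
Solving the dual: y* = (0, 0, 2).
  dual value b^T y* = 46.
Strong duality: c^T x* = b^T y*. Confirmed.

46


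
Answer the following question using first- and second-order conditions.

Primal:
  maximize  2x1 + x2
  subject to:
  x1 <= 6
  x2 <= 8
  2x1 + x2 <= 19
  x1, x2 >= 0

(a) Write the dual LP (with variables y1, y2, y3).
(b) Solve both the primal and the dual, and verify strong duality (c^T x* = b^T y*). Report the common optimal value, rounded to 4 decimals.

The standard primal-dual pair for 'max c^T x s.t. A x <= b, x >= 0' is:
  Dual:  min b^T y  s.t.  A^T y >= c,  y >= 0.

So the dual LP is:
  minimize  6y1 + 8y2 + 19y3
  subject to:
    y1 + 2y3 >= 2
    y2 + y3 >= 1
    y1, y2, y3 >= 0

Solving the primal: x* = (5.5, 8).
  primal value c^T x* = 19.
Solving the dual: y* = (0, 0, 1).
  dual value b^T y* = 19.
Strong duality: c^T x* = b^T y*. Confirmed.

19


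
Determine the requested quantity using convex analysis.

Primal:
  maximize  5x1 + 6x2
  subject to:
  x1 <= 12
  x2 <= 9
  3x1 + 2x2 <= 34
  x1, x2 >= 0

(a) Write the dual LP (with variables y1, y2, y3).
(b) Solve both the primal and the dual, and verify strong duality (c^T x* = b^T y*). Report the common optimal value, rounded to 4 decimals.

The standard primal-dual pair for 'max c^T x s.t. A x <= b, x >= 0' is:
  Dual:  min b^T y  s.t.  A^T y >= c,  y >= 0.

So the dual LP is:
  minimize  12y1 + 9y2 + 34y3
  subject to:
    y1 + 3y3 >= 5
    y2 + 2y3 >= 6
    y1, y2, y3 >= 0

Solving the primal: x* = (5.3333, 9).
  primal value c^T x* = 80.6667.
Solving the dual: y* = (0, 2.6667, 1.6667).
  dual value b^T y* = 80.6667.
Strong duality: c^T x* = b^T y*. Confirmed.

80.6667


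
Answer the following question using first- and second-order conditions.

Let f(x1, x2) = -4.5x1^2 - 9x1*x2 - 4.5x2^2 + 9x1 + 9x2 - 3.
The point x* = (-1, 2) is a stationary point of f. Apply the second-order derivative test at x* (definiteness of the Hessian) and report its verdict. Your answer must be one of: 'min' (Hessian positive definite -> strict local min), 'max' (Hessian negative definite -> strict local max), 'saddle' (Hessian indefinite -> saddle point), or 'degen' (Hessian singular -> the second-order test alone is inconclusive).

Compute the Hessian H = grad^2 f:
  H = [[-9, -9], [-9, -9]]
Verify stationarity: grad f(x*) = H x* + g = (0, 0).
Eigenvalues of H: -18, 0.
H has a zero eigenvalue (singular; negative semidefinite but not definite), so H is neither positive definite, negative definite, nor indefinite. The second-order test alone is inconclusive -> degen.
(Indeed, f is constant along the null direction of H through x*, so x* is not a strict local extremum.)

degen


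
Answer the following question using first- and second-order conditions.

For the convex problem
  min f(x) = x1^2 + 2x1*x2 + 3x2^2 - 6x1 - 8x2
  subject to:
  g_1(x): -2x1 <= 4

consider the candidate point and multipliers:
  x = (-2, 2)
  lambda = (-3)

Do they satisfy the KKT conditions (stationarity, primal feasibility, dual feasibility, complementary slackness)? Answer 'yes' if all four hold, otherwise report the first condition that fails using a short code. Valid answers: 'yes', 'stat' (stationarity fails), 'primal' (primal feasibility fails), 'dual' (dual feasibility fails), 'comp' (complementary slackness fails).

Gradient of f: grad f(x) = Q x + c = (-6, 0)
Constraint values g_i(x) = a_i^T x - b_i:
  g_1((-2, 2)) = 0
Stationarity residual: grad f(x) + sum_i lambda_i a_i = (0, 0)
  -> stationarity OK
Primal feasibility (all g_i <= 0): OK
Dual feasibility (all lambda_i >= 0): FAILS
Complementary slackness (lambda_i * g_i(x) = 0 for all i): OK

Verdict: the first failing condition is dual_feasibility -> dual.

dual


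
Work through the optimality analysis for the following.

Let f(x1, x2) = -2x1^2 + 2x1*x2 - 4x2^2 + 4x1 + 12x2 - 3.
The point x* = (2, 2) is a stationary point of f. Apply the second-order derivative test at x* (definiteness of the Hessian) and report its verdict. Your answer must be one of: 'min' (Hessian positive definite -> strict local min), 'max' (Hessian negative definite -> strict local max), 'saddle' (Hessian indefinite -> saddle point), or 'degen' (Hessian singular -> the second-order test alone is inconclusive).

Compute the Hessian H = grad^2 f:
  H = [[-4, 2], [2, -8]]
Verify stationarity: grad f(x*) = H x* + g = (0, 0).
Eigenvalues of H: -8.8284, -3.1716.
Both eigenvalues < 0, so H is negative definite -> x* is a strict local max.

max


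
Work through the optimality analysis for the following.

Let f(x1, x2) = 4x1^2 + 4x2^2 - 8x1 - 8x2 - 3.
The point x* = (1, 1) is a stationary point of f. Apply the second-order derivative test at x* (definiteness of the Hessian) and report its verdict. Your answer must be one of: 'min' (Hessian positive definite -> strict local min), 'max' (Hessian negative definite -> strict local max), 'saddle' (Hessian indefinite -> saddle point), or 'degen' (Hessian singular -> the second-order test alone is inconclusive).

Compute the Hessian H = grad^2 f:
  H = [[8, 0], [0, 8]]
Verify stationarity: grad f(x*) = H x* + g = (0, 0).
Eigenvalues of H: 8, 8.
Both eigenvalues > 0, so H is positive definite -> x* is a strict local min.

min


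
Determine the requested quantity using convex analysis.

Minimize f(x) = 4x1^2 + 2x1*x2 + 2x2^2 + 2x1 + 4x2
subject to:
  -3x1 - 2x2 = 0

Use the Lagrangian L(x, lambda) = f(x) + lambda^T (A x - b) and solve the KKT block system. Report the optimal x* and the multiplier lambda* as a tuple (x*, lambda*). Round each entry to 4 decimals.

Form the Lagrangian:
  L(x, lambda) = (1/2) x^T Q x + c^T x + lambda^T (A x - b)
Stationarity (grad_x L = 0): Q x + c + A^T lambda = 0.
Primal feasibility: A x = b.

This gives the KKT block system:
  [ Q   A^T ] [ x     ]   [-c ]
  [ A    0  ] [ lambda ] = [ b ]

Solving the linear system:
  x*      = (0.3636, -0.5455)
  lambda* = (1.2727)
  f(x*)   = -0.7273

x* = (0.3636, -0.5455), lambda* = (1.2727)


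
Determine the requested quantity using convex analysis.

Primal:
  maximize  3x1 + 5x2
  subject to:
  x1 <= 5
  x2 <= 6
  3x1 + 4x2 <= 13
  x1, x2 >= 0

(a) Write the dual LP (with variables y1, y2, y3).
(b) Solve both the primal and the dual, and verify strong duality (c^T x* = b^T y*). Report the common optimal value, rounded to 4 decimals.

The standard primal-dual pair for 'max c^T x s.t. A x <= b, x >= 0' is:
  Dual:  min b^T y  s.t.  A^T y >= c,  y >= 0.

So the dual LP is:
  minimize  5y1 + 6y2 + 13y3
  subject to:
    y1 + 3y3 >= 3
    y2 + 4y3 >= 5
    y1, y2, y3 >= 0

Solving the primal: x* = (0, 3.25).
  primal value c^T x* = 16.25.
Solving the dual: y* = (0, 0, 1.25).
  dual value b^T y* = 16.25.
Strong duality: c^T x* = b^T y*. Confirmed.

16.25


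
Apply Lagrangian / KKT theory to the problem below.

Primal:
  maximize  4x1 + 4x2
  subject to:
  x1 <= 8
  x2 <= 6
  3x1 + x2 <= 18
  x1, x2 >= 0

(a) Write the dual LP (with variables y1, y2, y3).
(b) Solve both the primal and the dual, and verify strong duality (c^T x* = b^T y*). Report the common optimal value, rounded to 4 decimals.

The standard primal-dual pair for 'max c^T x s.t. A x <= b, x >= 0' is:
  Dual:  min b^T y  s.t.  A^T y >= c,  y >= 0.

So the dual LP is:
  minimize  8y1 + 6y2 + 18y3
  subject to:
    y1 + 3y3 >= 4
    y2 + y3 >= 4
    y1, y2, y3 >= 0

Solving the primal: x* = (4, 6).
  primal value c^T x* = 40.
Solving the dual: y* = (0, 2.6667, 1.3333).
  dual value b^T y* = 40.
Strong duality: c^T x* = b^T y*. Confirmed.

40


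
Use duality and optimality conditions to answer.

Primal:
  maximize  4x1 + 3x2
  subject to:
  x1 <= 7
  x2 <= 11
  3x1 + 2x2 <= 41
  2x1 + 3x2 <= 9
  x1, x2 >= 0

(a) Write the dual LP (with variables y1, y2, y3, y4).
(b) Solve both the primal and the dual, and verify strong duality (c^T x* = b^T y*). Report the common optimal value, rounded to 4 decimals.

The standard primal-dual pair for 'max c^T x s.t. A x <= b, x >= 0' is:
  Dual:  min b^T y  s.t.  A^T y >= c,  y >= 0.

So the dual LP is:
  minimize  7y1 + 11y2 + 41y3 + 9y4
  subject to:
    y1 + 3y3 + 2y4 >= 4
    y2 + 2y3 + 3y4 >= 3
    y1, y2, y3, y4 >= 0

Solving the primal: x* = (4.5, 0).
  primal value c^T x* = 18.
Solving the dual: y* = (0, 0, 0, 2).
  dual value b^T y* = 18.
Strong duality: c^T x* = b^T y*. Confirmed.

18


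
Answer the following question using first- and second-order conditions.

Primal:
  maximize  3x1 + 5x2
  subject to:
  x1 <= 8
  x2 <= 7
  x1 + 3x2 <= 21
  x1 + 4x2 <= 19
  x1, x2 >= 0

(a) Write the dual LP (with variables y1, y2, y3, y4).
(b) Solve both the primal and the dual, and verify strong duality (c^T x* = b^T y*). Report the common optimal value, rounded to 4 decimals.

The standard primal-dual pair for 'max c^T x s.t. A x <= b, x >= 0' is:
  Dual:  min b^T y  s.t.  A^T y >= c,  y >= 0.

So the dual LP is:
  minimize  8y1 + 7y2 + 21y3 + 19y4
  subject to:
    y1 + y3 + y4 >= 3
    y2 + 3y3 + 4y4 >= 5
    y1, y2, y3, y4 >= 0

Solving the primal: x* = (8, 2.75).
  primal value c^T x* = 37.75.
Solving the dual: y* = (1.75, 0, 0, 1.25).
  dual value b^T y* = 37.75.
Strong duality: c^T x* = b^T y*. Confirmed.

37.75


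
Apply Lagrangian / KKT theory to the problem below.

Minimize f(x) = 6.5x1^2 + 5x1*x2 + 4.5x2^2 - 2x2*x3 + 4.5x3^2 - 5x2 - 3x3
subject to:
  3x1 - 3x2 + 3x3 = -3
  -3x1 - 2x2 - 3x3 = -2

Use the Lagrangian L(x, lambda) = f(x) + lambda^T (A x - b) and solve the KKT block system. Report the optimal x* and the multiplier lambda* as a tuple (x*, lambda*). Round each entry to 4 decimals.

Form the Lagrangian:
  L(x, lambda) = (1/2) x^T Q x + c^T x + lambda^T (A x - b)
Stationarity (grad_x L = 0): Q x + c + A^T lambda = 0.
Primal feasibility: A x = b.

This gives the KKT block system:
  [ Q   A^T ] [ x     ]   [-c ]
  [ A    0  ] [ lambda ] = [ b ]

Solving the linear system:
  x*      = (-0.4545, 1, 0.4545)
  lambda* = (0.2848, -0.0182)
  f(x*)   = -2.7727

x* = (-0.4545, 1, 0.4545), lambda* = (0.2848, -0.0182)


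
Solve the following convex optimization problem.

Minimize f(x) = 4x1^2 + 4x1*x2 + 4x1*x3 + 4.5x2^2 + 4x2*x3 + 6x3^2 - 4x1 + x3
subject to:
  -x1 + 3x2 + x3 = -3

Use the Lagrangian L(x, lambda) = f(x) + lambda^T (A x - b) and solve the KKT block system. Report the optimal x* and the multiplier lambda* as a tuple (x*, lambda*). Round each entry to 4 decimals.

Form the Lagrangian:
  L(x, lambda) = (1/2) x^T Q x + c^T x + lambda^T (A x - b)
Stationarity (grad_x L = 0): Q x + c + A^T lambda = 0.
Primal feasibility: A x = b.

This gives the KKT block system:
  [ Q   A^T ] [ x     ]   [-c ]
  [ A    0  ] [ lambda ] = [ b ]

Solving the linear system:
  x*      = (1.0189, -0.5618, -0.2958)
  lambda* = (0.7211)
  f(x*)   = -1.1041

x* = (1.0189, -0.5618, -0.2958), lambda* = (0.7211)


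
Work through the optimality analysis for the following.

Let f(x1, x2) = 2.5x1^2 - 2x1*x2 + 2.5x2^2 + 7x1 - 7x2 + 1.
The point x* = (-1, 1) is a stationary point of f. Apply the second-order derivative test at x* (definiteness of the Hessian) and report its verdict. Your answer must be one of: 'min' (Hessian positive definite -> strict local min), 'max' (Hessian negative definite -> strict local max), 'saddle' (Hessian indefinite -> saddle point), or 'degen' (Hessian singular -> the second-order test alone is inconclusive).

Compute the Hessian H = grad^2 f:
  H = [[5, -2], [-2, 5]]
Verify stationarity: grad f(x*) = H x* + g = (0, 0).
Eigenvalues of H: 3, 7.
Both eigenvalues > 0, so H is positive definite -> x* is a strict local min.

min


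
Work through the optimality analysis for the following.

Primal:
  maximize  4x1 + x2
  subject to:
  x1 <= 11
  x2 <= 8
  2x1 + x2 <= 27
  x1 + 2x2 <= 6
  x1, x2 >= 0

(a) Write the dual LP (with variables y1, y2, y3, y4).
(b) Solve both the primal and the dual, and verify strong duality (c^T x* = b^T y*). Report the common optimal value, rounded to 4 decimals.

The standard primal-dual pair for 'max c^T x s.t. A x <= b, x >= 0' is:
  Dual:  min b^T y  s.t.  A^T y >= c,  y >= 0.

So the dual LP is:
  minimize  11y1 + 8y2 + 27y3 + 6y4
  subject to:
    y1 + 2y3 + y4 >= 4
    y2 + y3 + 2y4 >= 1
    y1, y2, y3, y4 >= 0

Solving the primal: x* = (6, 0).
  primal value c^T x* = 24.
Solving the dual: y* = (0, 0, 0, 4).
  dual value b^T y* = 24.
Strong duality: c^T x* = b^T y*. Confirmed.

24


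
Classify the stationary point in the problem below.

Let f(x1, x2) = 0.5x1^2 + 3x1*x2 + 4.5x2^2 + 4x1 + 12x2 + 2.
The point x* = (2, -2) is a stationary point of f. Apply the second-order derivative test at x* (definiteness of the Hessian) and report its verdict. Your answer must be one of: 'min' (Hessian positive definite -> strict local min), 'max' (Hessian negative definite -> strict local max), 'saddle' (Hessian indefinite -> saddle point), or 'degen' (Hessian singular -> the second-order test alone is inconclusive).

Compute the Hessian H = grad^2 f:
  H = [[1, 3], [3, 9]]
Verify stationarity: grad f(x*) = H x* + g = (0, 0).
Eigenvalues of H: 0, 10.
H has a zero eigenvalue (singular; positive semidefinite but not definite), so H is neither positive definite, negative definite, nor indefinite. The second-order test alone is inconclusive -> degen.
(Indeed, f is constant along the null direction of H through x*, so x* is not a strict local extremum.)

degen


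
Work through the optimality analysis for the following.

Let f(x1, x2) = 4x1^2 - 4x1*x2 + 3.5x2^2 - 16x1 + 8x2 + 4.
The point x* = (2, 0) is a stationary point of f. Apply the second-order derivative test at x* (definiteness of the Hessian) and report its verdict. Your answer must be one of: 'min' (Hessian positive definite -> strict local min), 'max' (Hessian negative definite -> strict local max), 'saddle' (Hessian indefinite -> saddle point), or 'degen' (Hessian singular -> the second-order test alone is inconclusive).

Compute the Hessian H = grad^2 f:
  H = [[8, -4], [-4, 7]]
Verify stationarity: grad f(x*) = H x* + g = (0, 0).
Eigenvalues of H: 3.4689, 11.5311.
Both eigenvalues > 0, so H is positive definite -> x* is a strict local min.

min


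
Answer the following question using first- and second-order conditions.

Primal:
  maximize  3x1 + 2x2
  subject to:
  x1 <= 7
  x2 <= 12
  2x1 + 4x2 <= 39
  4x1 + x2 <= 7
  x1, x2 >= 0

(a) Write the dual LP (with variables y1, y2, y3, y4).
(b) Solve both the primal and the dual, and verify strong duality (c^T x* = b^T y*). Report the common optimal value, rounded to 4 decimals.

The standard primal-dual pair for 'max c^T x s.t. A x <= b, x >= 0' is:
  Dual:  min b^T y  s.t.  A^T y >= c,  y >= 0.

So the dual LP is:
  minimize  7y1 + 12y2 + 39y3 + 7y4
  subject to:
    y1 + 2y3 + 4y4 >= 3
    y2 + 4y3 + y4 >= 2
    y1, y2, y3, y4 >= 0

Solving the primal: x* = (0, 7).
  primal value c^T x* = 14.
Solving the dual: y* = (0, 0, 0, 2).
  dual value b^T y* = 14.
Strong duality: c^T x* = b^T y*. Confirmed.

14


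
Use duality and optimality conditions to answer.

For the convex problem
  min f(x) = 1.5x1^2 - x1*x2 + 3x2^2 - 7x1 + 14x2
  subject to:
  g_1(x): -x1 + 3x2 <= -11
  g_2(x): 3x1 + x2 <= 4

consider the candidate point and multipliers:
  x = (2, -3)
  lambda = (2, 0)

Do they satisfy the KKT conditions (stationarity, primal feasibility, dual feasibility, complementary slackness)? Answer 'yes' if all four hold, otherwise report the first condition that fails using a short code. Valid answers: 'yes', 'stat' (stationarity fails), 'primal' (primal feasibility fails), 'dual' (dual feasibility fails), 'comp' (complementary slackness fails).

Gradient of f: grad f(x) = Q x + c = (2, -6)
Constraint values g_i(x) = a_i^T x - b_i:
  g_1((2, -3)) = 0
  g_2((2, -3)) = -1
Stationarity residual: grad f(x) + sum_i lambda_i a_i = (0, 0)
  -> stationarity OK
Primal feasibility (all g_i <= 0): OK
Dual feasibility (all lambda_i >= 0): OK
Complementary slackness (lambda_i * g_i(x) = 0 for all i): OK

Verdict: yes, KKT holds.

yes


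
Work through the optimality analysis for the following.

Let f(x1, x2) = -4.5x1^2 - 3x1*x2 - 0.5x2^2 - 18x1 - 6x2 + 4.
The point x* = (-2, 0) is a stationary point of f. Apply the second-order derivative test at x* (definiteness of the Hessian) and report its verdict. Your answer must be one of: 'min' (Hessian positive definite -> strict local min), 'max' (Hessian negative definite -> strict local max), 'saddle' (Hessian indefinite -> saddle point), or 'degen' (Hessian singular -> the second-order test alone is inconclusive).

Compute the Hessian H = grad^2 f:
  H = [[-9, -3], [-3, -1]]
Verify stationarity: grad f(x*) = H x* + g = (0, 0).
Eigenvalues of H: -10, 0.
H has a zero eigenvalue (singular; negative semidefinite but not definite), so H is neither positive definite, negative definite, nor indefinite. The second-order test alone is inconclusive -> degen.
(Indeed, f is constant along the null direction of H through x*, so x* is not a strict local extremum.)

degen


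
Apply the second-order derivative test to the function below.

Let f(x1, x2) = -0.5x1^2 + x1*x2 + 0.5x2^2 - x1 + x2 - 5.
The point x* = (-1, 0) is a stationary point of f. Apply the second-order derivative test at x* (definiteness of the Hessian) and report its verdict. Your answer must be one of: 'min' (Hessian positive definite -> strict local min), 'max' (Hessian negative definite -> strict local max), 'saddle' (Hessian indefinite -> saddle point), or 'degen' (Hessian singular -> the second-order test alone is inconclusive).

Compute the Hessian H = grad^2 f:
  H = [[-1, 1], [1, 1]]
Verify stationarity: grad f(x*) = H x* + g = (0, 0).
Eigenvalues of H: -1.4142, 1.4142.
Eigenvalues have mixed signs, so H is indefinite -> x* is a saddle point.

saddle


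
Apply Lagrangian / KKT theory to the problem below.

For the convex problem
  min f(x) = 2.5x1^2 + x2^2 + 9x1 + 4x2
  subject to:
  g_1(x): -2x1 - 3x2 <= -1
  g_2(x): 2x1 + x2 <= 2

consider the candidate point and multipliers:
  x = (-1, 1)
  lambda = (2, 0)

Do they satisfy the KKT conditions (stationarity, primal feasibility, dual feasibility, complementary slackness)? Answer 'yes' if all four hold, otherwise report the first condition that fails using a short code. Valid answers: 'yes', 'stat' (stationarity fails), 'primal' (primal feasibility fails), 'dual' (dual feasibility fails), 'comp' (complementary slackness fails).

Gradient of f: grad f(x) = Q x + c = (4, 6)
Constraint values g_i(x) = a_i^T x - b_i:
  g_1((-1, 1)) = 0
  g_2((-1, 1)) = -3
Stationarity residual: grad f(x) + sum_i lambda_i a_i = (0, 0)
  -> stationarity OK
Primal feasibility (all g_i <= 0): OK
Dual feasibility (all lambda_i >= 0): OK
Complementary slackness (lambda_i * g_i(x) = 0 for all i): OK

Verdict: yes, KKT holds.

yes


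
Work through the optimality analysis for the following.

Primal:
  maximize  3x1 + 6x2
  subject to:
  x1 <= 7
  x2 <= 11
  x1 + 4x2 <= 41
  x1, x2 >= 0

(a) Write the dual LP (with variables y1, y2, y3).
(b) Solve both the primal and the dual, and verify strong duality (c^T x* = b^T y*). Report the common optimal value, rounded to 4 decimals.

The standard primal-dual pair for 'max c^T x s.t. A x <= b, x >= 0' is:
  Dual:  min b^T y  s.t.  A^T y >= c,  y >= 0.

So the dual LP is:
  minimize  7y1 + 11y2 + 41y3
  subject to:
    y1 + y3 >= 3
    y2 + 4y3 >= 6
    y1, y2, y3 >= 0

Solving the primal: x* = (7, 8.5).
  primal value c^T x* = 72.
Solving the dual: y* = (1.5, 0, 1.5).
  dual value b^T y* = 72.
Strong duality: c^T x* = b^T y*. Confirmed.

72


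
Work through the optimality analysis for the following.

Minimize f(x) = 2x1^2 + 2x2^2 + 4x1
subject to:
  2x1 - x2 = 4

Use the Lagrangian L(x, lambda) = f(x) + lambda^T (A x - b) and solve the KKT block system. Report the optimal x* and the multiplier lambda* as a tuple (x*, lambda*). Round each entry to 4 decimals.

Form the Lagrangian:
  L(x, lambda) = (1/2) x^T Q x + c^T x + lambda^T (A x - b)
Stationarity (grad_x L = 0): Q x + c + A^T lambda = 0.
Primal feasibility: A x = b.

This gives the KKT block system:
  [ Q   A^T ] [ x     ]   [-c ]
  [ A    0  ] [ lambda ] = [ b ]

Solving the linear system:
  x*      = (1.4, -1.2)
  lambda* = (-4.8)
  f(x*)   = 12.4

x* = (1.4, -1.2), lambda* = (-4.8)


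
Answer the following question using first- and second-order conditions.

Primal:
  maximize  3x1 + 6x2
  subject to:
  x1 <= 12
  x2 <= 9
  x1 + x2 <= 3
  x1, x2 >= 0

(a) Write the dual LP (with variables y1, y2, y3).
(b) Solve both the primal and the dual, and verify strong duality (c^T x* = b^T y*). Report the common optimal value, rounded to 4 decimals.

The standard primal-dual pair for 'max c^T x s.t. A x <= b, x >= 0' is:
  Dual:  min b^T y  s.t.  A^T y >= c,  y >= 0.

So the dual LP is:
  minimize  12y1 + 9y2 + 3y3
  subject to:
    y1 + y3 >= 3
    y2 + y3 >= 6
    y1, y2, y3 >= 0

Solving the primal: x* = (0, 3).
  primal value c^T x* = 18.
Solving the dual: y* = (0, 0, 6).
  dual value b^T y* = 18.
Strong duality: c^T x* = b^T y*. Confirmed.

18


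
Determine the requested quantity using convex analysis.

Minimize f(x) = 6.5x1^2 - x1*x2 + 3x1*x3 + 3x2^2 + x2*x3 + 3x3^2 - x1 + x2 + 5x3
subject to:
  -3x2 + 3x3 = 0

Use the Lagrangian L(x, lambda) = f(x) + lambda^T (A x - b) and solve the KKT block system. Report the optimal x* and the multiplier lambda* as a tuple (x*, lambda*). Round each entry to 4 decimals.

Form the Lagrangian:
  L(x, lambda) = (1/2) x^T Q x + c^T x + lambda^T (A x - b)
Stationarity (grad_x L = 0): Q x + c + A^T lambda = 0.
Primal feasibility: A x = b.

This gives the KKT block system:
  [ Q   A^T ] [ x     ]   [-c ]
  [ A    0  ] [ lambda ] = [ b ]

Solving the linear system:
  x*      = (0.1461, -0.4494, -0.4494)
  lambda* = (-0.764)
  f(x*)   = -1.4213

x* = (0.1461, -0.4494, -0.4494), lambda* = (-0.764)


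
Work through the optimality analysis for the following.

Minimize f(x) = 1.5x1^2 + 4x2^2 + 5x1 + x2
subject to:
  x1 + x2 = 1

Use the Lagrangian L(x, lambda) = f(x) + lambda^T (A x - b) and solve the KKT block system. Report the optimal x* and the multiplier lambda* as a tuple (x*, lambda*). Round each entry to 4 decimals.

Form the Lagrangian:
  L(x, lambda) = (1/2) x^T Q x + c^T x + lambda^T (A x - b)
Stationarity (grad_x L = 0): Q x + c + A^T lambda = 0.
Primal feasibility: A x = b.

This gives the KKT block system:
  [ Q   A^T ] [ x     ]   [-c ]
  [ A    0  ] [ lambda ] = [ b ]

Solving the linear system:
  x*      = (0.3636, 0.6364)
  lambda* = (-6.0909)
  f(x*)   = 4.2727

x* = (0.3636, 0.6364), lambda* = (-6.0909)


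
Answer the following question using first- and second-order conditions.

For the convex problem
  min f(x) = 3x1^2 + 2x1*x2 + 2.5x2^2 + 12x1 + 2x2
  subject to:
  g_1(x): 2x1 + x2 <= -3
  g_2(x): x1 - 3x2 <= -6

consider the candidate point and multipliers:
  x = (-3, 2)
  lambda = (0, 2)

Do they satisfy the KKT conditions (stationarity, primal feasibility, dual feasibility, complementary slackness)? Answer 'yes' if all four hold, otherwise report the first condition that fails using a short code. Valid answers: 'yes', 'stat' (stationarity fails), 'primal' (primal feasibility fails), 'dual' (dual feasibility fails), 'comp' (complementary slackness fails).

Gradient of f: grad f(x) = Q x + c = (-2, 6)
Constraint values g_i(x) = a_i^T x - b_i:
  g_1((-3, 2)) = -1
  g_2((-3, 2)) = -3
Stationarity residual: grad f(x) + sum_i lambda_i a_i = (0, 0)
  -> stationarity OK
Primal feasibility (all g_i <= 0): OK
Dual feasibility (all lambda_i >= 0): OK
Complementary slackness (lambda_i * g_i(x) = 0 for all i): FAILS

Verdict: the first failing condition is complementary_slackness -> comp.

comp


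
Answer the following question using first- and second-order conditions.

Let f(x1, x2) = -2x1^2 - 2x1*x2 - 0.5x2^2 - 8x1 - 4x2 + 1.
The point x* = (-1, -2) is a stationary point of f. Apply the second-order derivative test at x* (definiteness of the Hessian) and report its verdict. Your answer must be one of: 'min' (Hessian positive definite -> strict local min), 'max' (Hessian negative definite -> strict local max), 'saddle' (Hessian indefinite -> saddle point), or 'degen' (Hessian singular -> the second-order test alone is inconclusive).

Compute the Hessian H = grad^2 f:
  H = [[-4, -2], [-2, -1]]
Verify stationarity: grad f(x*) = H x* + g = (0, 0).
Eigenvalues of H: -5, 0.
H has a zero eigenvalue (singular; negative semidefinite but not definite), so H is neither positive definite, negative definite, nor indefinite. The second-order test alone is inconclusive -> degen.
(Indeed, f is constant along the null direction of H through x*, so x* is not a strict local extremum.)

degen


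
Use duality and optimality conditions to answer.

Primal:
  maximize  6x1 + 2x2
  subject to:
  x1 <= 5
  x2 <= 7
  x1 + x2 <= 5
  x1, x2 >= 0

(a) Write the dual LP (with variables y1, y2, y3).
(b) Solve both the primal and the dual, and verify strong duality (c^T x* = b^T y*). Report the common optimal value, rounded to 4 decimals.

The standard primal-dual pair for 'max c^T x s.t. A x <= b, x >= 0' is:
  Dual:  min b^T y  s.t.  A^T y >= c,  y >= 0.

So the dual LP is:
  minimize  5y1 + 7y2 + 5y3
  subject to:
    y1 + y3 >= 6
    y2 + y3 >= 2
    y1, y2, y3 >= 0

Solving the primal: x* = (5, 0).
  primal value c^T x* = 30.
Solving the dual: y* = (4, 0, 2).
  dual value b^T y* = 30.
Strong duality: c^T x* = b^T y*. Confirmed.

30


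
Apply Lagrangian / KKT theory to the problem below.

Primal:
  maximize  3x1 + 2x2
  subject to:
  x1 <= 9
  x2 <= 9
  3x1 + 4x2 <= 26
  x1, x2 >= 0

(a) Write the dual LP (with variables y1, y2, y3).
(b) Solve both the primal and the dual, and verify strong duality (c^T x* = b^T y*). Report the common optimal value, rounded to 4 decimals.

The standard primal-dual pair for 'max c^T x s.t. A x <= b, x >= 0' is:
  Dual:  min b^T y  s.t.  A^T y >= c,  y >= 0.

So the dual LP is:
  minimize  9y1 + 9y2 + 26y3
  subject to:
    y1 + 3y3 >= 3
    y2 + 4y3 >= 2
    y1, y2, y3 >= 0

Solving the primal: x* = (8.6667, 0).
  primal value c^T x* = 26.
Solving the dual: y* = (0, 0, 1).
  dual value b^T y* = 26.
Strong duality: c^T x* = b^T y*. Confirmed.

26


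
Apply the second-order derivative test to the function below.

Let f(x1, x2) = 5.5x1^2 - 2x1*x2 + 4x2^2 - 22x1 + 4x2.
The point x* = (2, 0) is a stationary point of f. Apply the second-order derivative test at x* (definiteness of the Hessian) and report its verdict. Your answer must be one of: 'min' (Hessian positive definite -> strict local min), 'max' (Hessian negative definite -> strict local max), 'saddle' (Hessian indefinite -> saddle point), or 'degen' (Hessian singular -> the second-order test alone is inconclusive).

Compute the Hessian H = grad^2 f:
  H = [[11, -2], [-2, 8]]
Verify stationarity: grad f(x*) = H x* + g = (0, 0).
Eigenvalues of H: 7, 12.
Both eigenvalues > 0, so H is positive definite -> x* is a strict local min.

min


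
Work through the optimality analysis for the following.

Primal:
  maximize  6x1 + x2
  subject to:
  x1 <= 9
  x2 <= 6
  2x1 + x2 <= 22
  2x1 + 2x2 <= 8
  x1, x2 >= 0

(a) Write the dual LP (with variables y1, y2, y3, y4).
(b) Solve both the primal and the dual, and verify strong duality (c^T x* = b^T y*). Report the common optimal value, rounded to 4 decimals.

The standard primal-dual pair for 'max c^T x s.t. A x <= b, x >= 0' is:
  Dual:  min b^T y  s.t.  A^T y >= c,  y >= 0.

So the dual LP is:
  minimize  9y1 + 6y2 + 22y3 + 8y4
  subject to:
    y1 + 2y3 + 2y4 >= 6
    y2 + y3 + 2y4 >= 1
    y1, y2, y3, y4 >= 0

Solving the primal: x* = (4, 0).
  primal value c^T x* = 24.
Solving the dual: y* = (0, 0, 0, 3).
  dual value b^T y* = 24.
Strong duality: c^T x* = b^T y*. Confirmed.

24


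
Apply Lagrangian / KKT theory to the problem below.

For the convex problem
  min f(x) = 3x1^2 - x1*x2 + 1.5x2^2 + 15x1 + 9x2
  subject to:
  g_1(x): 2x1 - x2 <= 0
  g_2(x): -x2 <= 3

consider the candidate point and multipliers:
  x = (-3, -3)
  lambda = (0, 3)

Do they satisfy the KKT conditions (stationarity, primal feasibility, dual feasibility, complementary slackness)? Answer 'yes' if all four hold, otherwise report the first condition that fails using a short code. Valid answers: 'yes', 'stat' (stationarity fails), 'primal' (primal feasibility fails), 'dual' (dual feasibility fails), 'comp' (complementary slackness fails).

Gradient of f: grad f(x) = Q x + c = (0, 3)
Constraint values g_i(x) = a_i^T x - b_i:
  g_1((-3, -3)) = -3
  g_2((-3, -3)) = 0
Stationarity residual: grad f(x) + sum_i lambda_i a_i = (0, 0)
  -> stationarity OK
Primal feasibility (all g_i <= 0): OK
Dual feasibility (all lambda_i >= 0): OK
Complementary slackness (lambda_i * g_i(x) = 0 for all i): OK

Verdict: yes, KKT holds.

yes


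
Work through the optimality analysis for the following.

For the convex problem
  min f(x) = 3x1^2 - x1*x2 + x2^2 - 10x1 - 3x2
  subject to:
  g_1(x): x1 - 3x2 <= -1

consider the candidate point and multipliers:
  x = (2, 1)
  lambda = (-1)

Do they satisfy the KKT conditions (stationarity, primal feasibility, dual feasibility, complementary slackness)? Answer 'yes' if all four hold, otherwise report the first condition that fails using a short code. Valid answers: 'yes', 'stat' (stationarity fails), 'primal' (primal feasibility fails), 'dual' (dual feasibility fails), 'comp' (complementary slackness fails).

Gradient of f: grad f(x) = Q x + c = (1, -3)
Constraint values g_i(x) = a_i^T x - b_i:
  g_1((2, 1)) = 0
Stationarity residual: grad f(x) + sum_i lambda_i a_i = (0, 0)
  -> stationarity OK
Primal feasibility (all g_i <= 0): OK
Dual feasibility (all lambda_i >= 0): FAILS
Complementary slackness (lambda_i * g_i(x) = 0 for all i): OK

Verdict: the first failing condition is dual_feasibility -> dual.

dual


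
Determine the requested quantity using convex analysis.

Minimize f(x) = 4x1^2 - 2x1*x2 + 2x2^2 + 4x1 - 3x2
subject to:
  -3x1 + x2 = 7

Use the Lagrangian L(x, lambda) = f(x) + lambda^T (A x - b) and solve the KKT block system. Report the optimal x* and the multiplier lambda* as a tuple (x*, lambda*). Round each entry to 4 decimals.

Form the Lagrangian:
  L(x, lambda) = (1/2) x^T Q x + c^T x + lambda^T (A x - b)
Stationarity (grad_x L = 0): Q x + c + A^T lambda = 0.
Primal feasibility: A x = b.

This gives the KKT block system:
  [ Q   A^T ] [ x     ]   [-c ]
  [ A    0  ] [ lambda ] = [ b ]

Solving the linear system:
  x*      = (-2.0312, 0.9062)
  lambda* = (-4.6875)
  f(x*)   = 10.9844

x* = (-2.0312, 0.9062), lambda* = (-4.6875)


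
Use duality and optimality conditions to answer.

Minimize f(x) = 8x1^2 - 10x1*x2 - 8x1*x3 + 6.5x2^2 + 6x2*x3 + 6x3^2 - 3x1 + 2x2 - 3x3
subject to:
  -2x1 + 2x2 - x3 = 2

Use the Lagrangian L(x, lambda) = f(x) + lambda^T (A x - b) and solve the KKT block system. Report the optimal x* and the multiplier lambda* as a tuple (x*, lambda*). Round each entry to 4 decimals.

Form the Lagrangian:
  L(x, lambda) = (1/2) x^T Q x + c^T x + lambda^T (A x - b)
Stationarity (grad_x L = 0): Q x + c + A^T lambda = 0.
Primal feasibility: A x = b.

This gives the KKT block system:
  [ Q   A^T ] [ x     ]   [-c ]
  [ A    0  ] [ lambda ] = [ b ]

Solving the linear system:
  x*      = (-0.25, 0.5, -0.5)
  lambda* = (-4)
  f(x*)   = 5.625

x* = (-0.25, 0.5, -0.5), lambda* = (-4)


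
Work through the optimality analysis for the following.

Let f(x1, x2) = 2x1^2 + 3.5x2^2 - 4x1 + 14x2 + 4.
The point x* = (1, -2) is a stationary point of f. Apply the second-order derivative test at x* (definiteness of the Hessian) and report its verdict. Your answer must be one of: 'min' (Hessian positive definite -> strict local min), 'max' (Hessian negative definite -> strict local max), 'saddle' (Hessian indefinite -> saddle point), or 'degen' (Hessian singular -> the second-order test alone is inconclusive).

Compute the Hessian H = grad^2 f:
  H = [[4, 0], [0, 7]]
Verify stationarity: grad f(x*) = H x* + g = (0, 0).
Eigenvalues of H: 4, 7.
Both eigenvalues > 0, so H is positive definite -> x* is a strict local min.

min


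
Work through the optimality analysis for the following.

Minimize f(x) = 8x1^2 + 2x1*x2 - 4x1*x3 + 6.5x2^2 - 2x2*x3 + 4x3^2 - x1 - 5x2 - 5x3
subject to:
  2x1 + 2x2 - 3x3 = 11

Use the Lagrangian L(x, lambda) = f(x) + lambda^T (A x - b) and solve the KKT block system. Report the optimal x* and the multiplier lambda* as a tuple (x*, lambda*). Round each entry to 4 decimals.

Form the Lagrangian:
  L(x, lambda) = (1/2) x^T Q x + c^T x + lambda^T (A x - b)
Stationarity (grad_x L = 0): Q x + c + A^T lambda = 0.
Primal feasibility: A x = b.

This gives the KKT block system:
  [ Q   A^T ] [ x     ]   [-c ]
  [ A    0  ] [ lambda ] = [ b ]

Solving the linear system:
  x*      = (0.4926, 1.4248, -2.3884)
  lambda* = (-9.6424)
  f(x*)   = 55.1956

x* = (0.4926, 1.4248, -2.3884), lambda* = (-9.6424)


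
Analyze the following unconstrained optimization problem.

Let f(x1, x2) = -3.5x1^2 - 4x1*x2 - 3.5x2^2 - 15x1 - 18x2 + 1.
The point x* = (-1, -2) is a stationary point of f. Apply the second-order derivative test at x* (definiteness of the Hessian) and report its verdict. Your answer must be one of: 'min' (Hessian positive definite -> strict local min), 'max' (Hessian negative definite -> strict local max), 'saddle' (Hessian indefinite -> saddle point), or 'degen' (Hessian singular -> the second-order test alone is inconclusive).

Compute the Hessian H = grad^2 f:
  H = [[-7, -4], [-4, -7]]
Verify stationarity: grad f(x*) = H x* + g = (0, 0).
Eigenvalues of H: -11, -3.
Both eigenvalues < 0, so H is negative definite -> x* is a strict local max.

max


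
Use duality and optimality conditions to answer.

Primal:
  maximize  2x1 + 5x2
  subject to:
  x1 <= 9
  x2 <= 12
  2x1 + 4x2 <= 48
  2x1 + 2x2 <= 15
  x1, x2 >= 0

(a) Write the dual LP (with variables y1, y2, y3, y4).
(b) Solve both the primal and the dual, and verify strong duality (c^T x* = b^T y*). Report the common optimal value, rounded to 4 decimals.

The standard primal-dual pair for 'max c^T x s.t. A x <= b, x >= 0' is:
  Dual:  min b^T y  s.t.  A^T y >= c,  y >= 0.

So the dual LP is:
  minimize  9y1 + 12y2 + 48y3 + 15y4
  subject to:
    y1 + 2y3 + 2y4 >= 2
    y2 + 4y3 + 2y4 >= 5
    y1, y2, y3, y4 >= 0

Solving the primal: x* = (0, 7.5).
  primal value c^T x* = 37.5.
Solving the dual: y* = (0, 0, 0, 2.5).
  dual value b^T y* = 37.5.
Strong duality: c^T x* = b^T y*. Confirmed.

37.5


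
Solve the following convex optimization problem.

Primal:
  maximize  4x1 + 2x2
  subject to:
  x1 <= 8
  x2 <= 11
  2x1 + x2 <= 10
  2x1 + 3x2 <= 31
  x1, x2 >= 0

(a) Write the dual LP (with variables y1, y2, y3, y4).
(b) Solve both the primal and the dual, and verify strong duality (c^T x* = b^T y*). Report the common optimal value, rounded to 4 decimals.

The standard primal-dual pair for 'max c^T x s.t. A x <= b, x >= 0' is:
  Dual:  min b^T y  s.t.  A^T y >= c,  y >= 0.

So the dual LP is:
  minimize  8y1 + 11y2 + 10y3 + 31y4
  subject to:
    y1 + 2y3 + 2y4 >= 4
    y2 + y3 + 3y4 >= 2
    y1, y2, y3, y4 >= 0

Solving the primal: x* = (0, 10).
  primal value c^T x* = 20.
Solving the dual: y* = (0, 0, 2, 0).
  dual value b^T y* = 20.
Strong duality: c^T x* = b^T y*. Confirmed.

20


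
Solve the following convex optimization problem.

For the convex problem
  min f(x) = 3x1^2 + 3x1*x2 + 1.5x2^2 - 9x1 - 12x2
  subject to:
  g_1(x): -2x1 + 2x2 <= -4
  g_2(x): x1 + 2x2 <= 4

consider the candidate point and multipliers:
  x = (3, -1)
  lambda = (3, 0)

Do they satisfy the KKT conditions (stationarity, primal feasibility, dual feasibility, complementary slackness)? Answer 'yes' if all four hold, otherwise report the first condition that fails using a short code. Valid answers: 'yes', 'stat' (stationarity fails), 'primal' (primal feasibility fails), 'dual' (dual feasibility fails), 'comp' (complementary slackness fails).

Gradient of f: grad f(x) = Q x + c = (6, -6)
Constraint values g_i(x) = a_i^T x - b_i:
  g_1((3, -1)) = -4
  g_2((3, -1)) = -3
Stationarity residual: grad f(x) + sum_i lambda_i a_i = (0, 0)
  -> stationarity OK
Primal feasibility (all g_i <= 0): OK
Dual feasibility (all lambda_i >= 0): OK
Complementary slackness (lambda_i * g_i(x) = 0 for all i): FAILS

Verdict: the first failing condition is complementary_slackness -> comp.

comp
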